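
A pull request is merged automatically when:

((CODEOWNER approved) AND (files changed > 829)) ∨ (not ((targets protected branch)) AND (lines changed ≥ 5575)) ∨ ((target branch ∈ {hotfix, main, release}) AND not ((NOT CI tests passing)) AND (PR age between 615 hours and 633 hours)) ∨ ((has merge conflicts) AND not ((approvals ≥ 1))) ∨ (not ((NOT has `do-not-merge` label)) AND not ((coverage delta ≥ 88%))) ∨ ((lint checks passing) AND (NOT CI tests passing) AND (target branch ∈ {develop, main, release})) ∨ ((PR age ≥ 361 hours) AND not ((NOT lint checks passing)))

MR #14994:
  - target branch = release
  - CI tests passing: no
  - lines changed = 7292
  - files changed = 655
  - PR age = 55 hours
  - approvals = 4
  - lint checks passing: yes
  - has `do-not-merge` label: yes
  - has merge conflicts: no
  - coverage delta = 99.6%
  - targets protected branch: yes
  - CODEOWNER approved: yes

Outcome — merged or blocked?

Merged

Atomic conditions:
  CODEOWNER approved: yes → true
  files changed > 829: 655 > 829 is false
  targets protected branch: yes → true
  lines changed ≥ 5575: 7292 ≥ 5575 is true
  target branch ∈ {hotfix, main, release}: release is in the set → true
  NOT CI tests passing: no → true
  PR age between 615 hours and 633 hours: 55 in [615, 633] is false
  has merge conflicts: no → false
  approvals ≥ 1: 4 ≥ 1 is true
  NOT has `do-not-merge` label: yes → false
  coverage delta ≥ 88%: 99.6 ≥ 88 is true
  lint checks passing: yes → true
  target branch ∈ {develop, main, release}: release is in the set → true
  PR age ≥ 361 hours: 55 ≥ 361 is false
  NOT lint checks passing: yes → false
Combine:
[1] true AND false = false
[2.1] NOT true = false
[2] false AND true = false
[3.2] NOT true = false
[3] true AND false AND false = false
[4.2] NOT true = false
[4] false AND false = false
[5.1] NOT false = true
[5.2] NOT true = false
[5] true AND false = false
[6] true AND true AND true = true
[7.2] NOT false = true
[7] false AND true = false
[root] false OR false OR false OR false OR false OR true OR false = true
Overall: true → merged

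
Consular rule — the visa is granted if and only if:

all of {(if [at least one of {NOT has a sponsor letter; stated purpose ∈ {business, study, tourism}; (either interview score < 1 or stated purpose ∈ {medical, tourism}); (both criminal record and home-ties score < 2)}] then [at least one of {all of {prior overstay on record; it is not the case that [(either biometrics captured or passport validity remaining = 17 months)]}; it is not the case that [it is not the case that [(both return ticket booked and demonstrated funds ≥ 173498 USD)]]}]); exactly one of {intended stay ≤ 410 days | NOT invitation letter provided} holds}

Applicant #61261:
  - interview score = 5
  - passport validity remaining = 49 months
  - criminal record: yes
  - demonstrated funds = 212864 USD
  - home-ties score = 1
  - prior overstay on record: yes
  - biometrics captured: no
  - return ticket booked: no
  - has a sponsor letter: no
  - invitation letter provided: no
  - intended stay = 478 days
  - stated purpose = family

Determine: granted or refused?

Granted

Atomic conditions:
  NOT has a sponsor letter: no → true
  stated purpose ∈ {business, study, tourism}: family is not in the set → false
  interview score < 1: 5 < 1 is false
  stated purpose ∈ {medical, tourism}: family is not in the set → false
  criminal record: yes → true
  home-ties score < 2: 1 < 2 is true
  prior overstay on record: yes → true
  biometrics captured: no → false
  passport validity remaining = 17 months: 49 == 17 is false
  return ticket booked: no → false
  demonstrated funds ≥ 173498 USD: 212864 ≥ 173498 is true
  intended stay ≤ 410 days: 478 ≤ 410 is false
  NOT invitation letter provided: no → true
Combine:
[1.1.3] false OR false = false
[1.1.4] true AND true = true
[1.1] true OR false OR false OR true = true
[1.2.1.2.1] false OR false = false
[1.2.1.2] NOT false = true
[1.2.1] true AND true = true
[1.2.2.1.1] false AND true = false
[1.2.2.1] NOT false = true
[1.2.2] NOT true = false
[1.2] true OR false = true
[1] true → true = true
[2] exactly-one(false, true) = true
[root] true AND true = true
Overall: true → granted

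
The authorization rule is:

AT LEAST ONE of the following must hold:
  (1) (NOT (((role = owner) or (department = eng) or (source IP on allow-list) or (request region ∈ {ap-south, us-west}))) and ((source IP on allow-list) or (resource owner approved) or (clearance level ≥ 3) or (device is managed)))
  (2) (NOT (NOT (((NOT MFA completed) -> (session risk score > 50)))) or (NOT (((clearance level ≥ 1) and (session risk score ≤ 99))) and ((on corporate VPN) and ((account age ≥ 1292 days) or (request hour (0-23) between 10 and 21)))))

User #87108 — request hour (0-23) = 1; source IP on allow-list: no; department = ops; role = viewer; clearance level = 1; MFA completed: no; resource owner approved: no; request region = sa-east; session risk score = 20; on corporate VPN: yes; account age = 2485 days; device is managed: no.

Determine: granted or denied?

Denied

Atomic conditions:
  role = owner: viewer == owner is false
  department = eng: ops == eng is false
  source IP on allow-list: no → false
  request region ∈ {ap-south, us-west}: sa-east is not in the set → false
  resource owner approved: no → false
  clearance level ≥ 3: 1 ≥ 3 is false
  device is managed: no → false
  NOT MFA completed: no → true
  session risk score > 50: 20 > 50 is false
  clearance level ≥ 1: 1 ≥ 1 is true
  session risk score ≤ 99: 20 ≤ 99 is true
  on corporate VPN: yes → true
  account age ≥ 1292 days: 2485 ≥ 1292 is true
  request hour (0-23) between 10 and 21: 1 in [10, 21] is false
Combine:
[1.1.1] false OR false OR false OR false = false
[1.1] NOT false = true
[1.2] false OR false OR false OR false = false
[1] true AND false = false
[2.1.1.1] true → false = false
[2.1.1] NOT false = true
[2.1] NOT true = false
[2.2.1.1] true AND true = true
[2.2.1] NOT true = false
[2.2.2.2] true OR false = true
[2.2.2] true AND true = true
[2.2] false AND true = false
[2] false OR false = false
[root] false OR false = false
Overall: false → denied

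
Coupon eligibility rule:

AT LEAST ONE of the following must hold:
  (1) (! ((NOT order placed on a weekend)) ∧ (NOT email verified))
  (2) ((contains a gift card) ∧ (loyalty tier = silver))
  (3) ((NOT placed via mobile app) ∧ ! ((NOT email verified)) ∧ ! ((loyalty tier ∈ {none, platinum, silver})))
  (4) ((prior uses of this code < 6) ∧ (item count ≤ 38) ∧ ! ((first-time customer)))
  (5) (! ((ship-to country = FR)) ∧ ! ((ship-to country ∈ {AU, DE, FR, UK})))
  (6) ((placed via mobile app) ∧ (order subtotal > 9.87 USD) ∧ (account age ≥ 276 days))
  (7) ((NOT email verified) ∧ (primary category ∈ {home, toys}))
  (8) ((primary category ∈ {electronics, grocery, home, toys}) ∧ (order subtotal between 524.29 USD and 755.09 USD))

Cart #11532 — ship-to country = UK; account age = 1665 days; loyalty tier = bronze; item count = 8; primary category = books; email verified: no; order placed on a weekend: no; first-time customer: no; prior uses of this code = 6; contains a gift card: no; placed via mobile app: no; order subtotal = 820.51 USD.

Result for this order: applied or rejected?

Atomic conditions:
  NOT order placed on a weekend: no → true
  NOT email verified: no → true
  contains a gift card: no → false
  loyalty tier = silver: bronze == silver is false
  NOT placed via mobile app: no → true
  loyalty tier ∈ {none, platinum, silver}: bronze is not in the set → false
  prior uses of this code < 6: 6 < 6 is false
  item count ≤ 38: 8 ≤ 38 is true
  first-time customer: no → false
  ship-to country = FR: UK == FR is false
  ship-to country ∈ {AU, DE, FR, UK}: UK is in the set → true
  placed via mobile app: no → false
  order subtotal > 9.87 USD: 820.51 > 9.87 is true
  account age ≥ 276 days: 1665 ≥ 276 is true
  primary category ∈ {home, toys}: books is not in the set → false
  primary category ∈ {electronics, grocery, home, toys}: books is not in the set → false
  order subtotal between 524.29 USD and 755.09 USD: 820.51 in [524.29, 755.09] is false
Combine:
[1.1] NOT true = false
[1] false AND true = false
[2] false AND false = false
[3.2] NOT true = false
[3.3] NOT false = true
[3] true AND false AND true = false
[4.3] NOT false = true
[4] false AND true AND true = false
[5.1] NOT false = true
[5.2] NOT true = false
[5] true AND false = false
[6] false AND true AND true = false
[7] true AND false = false
[8] false AND false = false
[root] false OR false OR false OR false OR false OR false OR false OR false = false
Overall: false → rejected

Rejected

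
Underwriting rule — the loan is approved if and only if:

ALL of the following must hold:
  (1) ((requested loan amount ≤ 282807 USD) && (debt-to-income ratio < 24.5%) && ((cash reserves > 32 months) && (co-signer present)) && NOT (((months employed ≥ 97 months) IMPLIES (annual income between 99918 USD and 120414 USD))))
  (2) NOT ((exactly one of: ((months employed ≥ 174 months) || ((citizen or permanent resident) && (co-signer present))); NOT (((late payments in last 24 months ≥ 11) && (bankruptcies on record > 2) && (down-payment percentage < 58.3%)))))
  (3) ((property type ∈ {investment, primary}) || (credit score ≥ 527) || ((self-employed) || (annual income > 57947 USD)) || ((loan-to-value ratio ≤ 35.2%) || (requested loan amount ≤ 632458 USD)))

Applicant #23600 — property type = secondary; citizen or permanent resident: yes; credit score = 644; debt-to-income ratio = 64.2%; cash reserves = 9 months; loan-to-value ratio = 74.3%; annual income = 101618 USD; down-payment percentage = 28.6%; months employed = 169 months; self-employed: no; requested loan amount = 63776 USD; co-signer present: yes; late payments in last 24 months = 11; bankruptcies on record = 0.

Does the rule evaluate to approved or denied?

Atomic conditions:
  requested loan amount ≤ 282807 USD: 63776 ≤ 282807 is true
  debt-to-income ratio < 24.5%: 64.2 < 24.5 is false
  cash reserves > 32 months: 9 > 32 is false
  co-signer present: yes → true
  months employed ≥ 97 months: 169 ≥ 97 is true
  annual income between 99918 USD and 120414 USD: 101618 in [99918, 120414] is true
  months employed ≥ 174 months: 169 ≥ 174 is false
  citizen or permanent resident: yes → true
  late payments in last 24 months ≥ 11: 11 ≥ 11 is true
  bankruptcies on record > 2: 0 > 2 is false
  down-payment percentage < 58.3%: 28.6 < 58.3 is true
  property type ∈ {investment, primary}: secondary is not in the set → false
  credit score ≥ 527: 644 ≥ 527 is true
  self-employed: no → false
  annual income > 57947 USD: 101618 > 57947 is true
  loan-to-value ratio ≤ 35.2%: 74.3 ≤ 35.2 is false
  requested loan amount ≤ 632458 USD: 63776 ≤ 632458 is true
Combine:
[1.3] false AND true = false
[1.4.1] true → true = true
[1.4] NOT true = false
[1] true AND false AND false AND false = false
[2.1.1.2] true AND true = true
[2.1.1] false OR true = true
[2.1.2.1] true AND false AND true = false
[2.1.2] NOT false = true
[2.1] exactly-one(true, true) = false
[2] NOT false = true
[3.3] false OR true = true
[3.4] false OR true = true
[3] false OR true OR true OR true = true
[root] false AND true AND true = false
Overall: false → denied

Denied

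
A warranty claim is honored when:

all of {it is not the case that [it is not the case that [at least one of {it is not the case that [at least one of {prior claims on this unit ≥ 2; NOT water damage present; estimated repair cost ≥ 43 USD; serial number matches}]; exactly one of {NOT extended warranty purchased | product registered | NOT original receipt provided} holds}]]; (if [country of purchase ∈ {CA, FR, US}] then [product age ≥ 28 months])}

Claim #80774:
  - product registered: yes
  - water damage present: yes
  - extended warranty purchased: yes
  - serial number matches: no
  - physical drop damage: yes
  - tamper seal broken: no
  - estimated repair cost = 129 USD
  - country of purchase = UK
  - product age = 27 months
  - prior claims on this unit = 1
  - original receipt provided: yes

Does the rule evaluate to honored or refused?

Honored

Atomic conditions:
  prior claims on this unit ≥ 2: 1 ≥ 2 is false
  NOT water damage present: yes → false
  estimated repair cost ≥ 43 USD: 129 ≥ 43 is true
  serial number matches: no → false
  NOT extended warranty purchased: yes → false
  product registered: yes → true
  NOT original receipt provided: yes → false
  country of purchase ∈ {CA, FR, US}: UK is not in the set → false
  product age ≥ 28 months: 27 ≥ 28 is false
Combine:
[1.1.1.1.1] false OR false OR true OR false = true
[1.1.1.1] NOT true = false
[1.1.1.2] exactly-one(false, true, false) = true
[1.1.1] false OR true = true
[1.1] NOT true = false
[1] NOT false = true
[2] false → false (antecedent false ⇒ implication holds) = true
[root] true AND true = true
Overall: true → honored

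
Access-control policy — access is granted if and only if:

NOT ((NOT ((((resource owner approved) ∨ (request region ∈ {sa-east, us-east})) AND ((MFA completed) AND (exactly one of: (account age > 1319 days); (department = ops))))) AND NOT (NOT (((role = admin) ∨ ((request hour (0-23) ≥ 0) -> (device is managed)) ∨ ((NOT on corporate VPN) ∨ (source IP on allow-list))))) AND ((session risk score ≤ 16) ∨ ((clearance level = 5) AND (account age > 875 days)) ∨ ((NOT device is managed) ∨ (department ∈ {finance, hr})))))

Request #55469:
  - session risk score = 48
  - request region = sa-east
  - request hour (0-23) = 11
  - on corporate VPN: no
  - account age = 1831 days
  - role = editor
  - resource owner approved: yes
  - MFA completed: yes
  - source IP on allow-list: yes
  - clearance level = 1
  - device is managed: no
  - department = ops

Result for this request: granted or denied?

Atomic conditions:
  resource owner approved: yes → true
  request region ∈ {sa-east, us-east}: sa-east is in the set → true
  MFA completed: yes → true
  account age > 1319 days: 1831 > 1319 is true
  department = ops: ops == ops is true
  role = admin: editor == admin is false
  request hour (0-23) ≥ 0: 11 ≥ 0 is true
  device is managed: no → false
  NOT on corporate VPN: no → true
  source IP on allow-list: yes → true
  session risk score ≤ 16: 48 ≤ 16 is false
  clearance level = 5: 1 == 5 is false
  account age > 875 days: 1831 > 875 is true
  NOT device is managed: no → true
  department ∈ {finance, hr}: ops is not in the set → false
Combine:
[1.1.1.1] true OR true = true
[1.1.1.2.2] exactly-one(true, true) = false
[1.1.1.2] true AND false = false
[1.1.1] true AND false = false
[1.1] NOT false = true
[1.2.1.1.2] true → false = false
[1.2.1.1.3] true OR true = true
[1.2.1.1] false OR false OR true = true
[1.2.1] NOT true = false
[1.2] NOT false = true
[1.3.2] false AND true = false
[1.3.3] true OR false = true
[1.3] false OR false OR true = true
[1] true AND true AND true = true
[root] NOT true = false
Overall: false → denied

Denied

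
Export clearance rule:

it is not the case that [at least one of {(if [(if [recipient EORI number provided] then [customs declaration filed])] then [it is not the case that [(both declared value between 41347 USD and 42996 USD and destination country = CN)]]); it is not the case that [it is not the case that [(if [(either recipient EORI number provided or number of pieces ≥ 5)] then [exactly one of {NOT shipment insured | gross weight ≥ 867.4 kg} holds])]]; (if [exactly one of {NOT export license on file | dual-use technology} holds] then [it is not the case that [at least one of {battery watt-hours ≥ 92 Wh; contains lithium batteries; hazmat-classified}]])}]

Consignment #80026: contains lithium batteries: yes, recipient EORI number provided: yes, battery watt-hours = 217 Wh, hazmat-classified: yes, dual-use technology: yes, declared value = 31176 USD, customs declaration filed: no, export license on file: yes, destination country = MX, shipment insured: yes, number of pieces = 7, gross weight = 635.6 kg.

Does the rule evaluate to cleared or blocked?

Blocked

Atomic conditions:
  recipient EORI number provided: yes → true
  customs declaration filed: no → false
  declared value between 41347 USD and 42996 USD: 31176 in [41347, 42996] is false
  destination country = CN: MX == CN is false
  number of pieces ≥ 5: 7 ≥ 5 is true
  NOT shipment insured: yes → false
  gross weight ≥ 867.4 kg: 635.6 ≥ 867.4 is false
  NOT export license on file: yes → false
  dual-use technology: yes → true
  battery watt-hours ≥ 92 Wh: 217 ≥ 92 is true
  contains lithium batteries: yes → true
  hazmat-classified: yes → true
Combine:
[1.1.1] true → false = false
[1.1.2.1] false AND false = false
[1.1.2] NOT false = true
[1.1] false → true (antecedent false ⇒ implication holds) = true
[1.2.1.1.1] true OR true = true
[1.2.1.1.2] exactly-one(false, false) = false
[1.2.1.1] true → false = false
[1.2.1] NOT false = true
[1.2] NOT true = false
[1.3.1] exactly-one(false, true) = true
[1.3.2.1] true OR true OR true = true
[1.3.2] NOT true = false
[1.3] true → false = false
[1] true OR false OR false = true
[root] NOT true = false
Overall: false → blocked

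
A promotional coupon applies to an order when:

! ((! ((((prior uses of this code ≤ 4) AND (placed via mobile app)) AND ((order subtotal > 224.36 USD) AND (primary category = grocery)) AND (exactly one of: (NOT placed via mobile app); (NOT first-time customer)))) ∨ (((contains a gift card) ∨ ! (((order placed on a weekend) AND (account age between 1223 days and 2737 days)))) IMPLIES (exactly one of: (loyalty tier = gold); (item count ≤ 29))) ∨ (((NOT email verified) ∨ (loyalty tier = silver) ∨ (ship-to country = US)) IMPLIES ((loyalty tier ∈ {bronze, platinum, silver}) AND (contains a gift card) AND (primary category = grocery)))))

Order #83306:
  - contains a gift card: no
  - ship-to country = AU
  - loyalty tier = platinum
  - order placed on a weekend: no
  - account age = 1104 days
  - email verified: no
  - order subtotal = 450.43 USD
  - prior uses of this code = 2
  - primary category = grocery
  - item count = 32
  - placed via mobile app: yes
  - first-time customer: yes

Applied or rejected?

Rejected

Atomic conditions:
  prior uses of this code ≤ 4: 2 ≤ 4 is true
  placed via mobile app: yes → true
  order subtotal > 224.36 USD: 450.43 > 224.36 is true
  primary category = grocery: grocery == grocery is true
  NOT placed via mobile app: yes → false
  NOT first-time customer: yes → false
  contains a gift card: no → false
  order placed on a weekend: no → false
  account age between 1223 days and 2737 days: 1104 in [1223, 2737] is false
  loyalty tier = gold: platinum == gold is false
  item count ≤ 29: 32 ≤ 29 is false
  NOT email verified: no → true
  loyalty tier = silver: platinum == silver is false
  ship-to country = US: AU == US is false
  loyalty tier ∈ {bronze, platinum, silver}: platinum is in the set → true
Combine:
[1.1.1.1] true AND true = true
[1.1.1.2] true AND true = true
[1.1.1.3] exactly-one(false, false) = false
[1.1.1] true AND true AND false = false
[1.1] NOT false = true
[1.2.1.2.1] false AND false = false
[1.2.1.2] NOT false = true
[1.2.1] false OR true = true
[1.2.2] exactly-one(false, false) = false
[1.2] true → false = false
[1.3.1] true OR false OR false = true
[1.3.2] true AND false AND true = false
[1.3] true → false = false
[1] true OR false OR false = true
[root] NOT true = false
Overall: false → rejected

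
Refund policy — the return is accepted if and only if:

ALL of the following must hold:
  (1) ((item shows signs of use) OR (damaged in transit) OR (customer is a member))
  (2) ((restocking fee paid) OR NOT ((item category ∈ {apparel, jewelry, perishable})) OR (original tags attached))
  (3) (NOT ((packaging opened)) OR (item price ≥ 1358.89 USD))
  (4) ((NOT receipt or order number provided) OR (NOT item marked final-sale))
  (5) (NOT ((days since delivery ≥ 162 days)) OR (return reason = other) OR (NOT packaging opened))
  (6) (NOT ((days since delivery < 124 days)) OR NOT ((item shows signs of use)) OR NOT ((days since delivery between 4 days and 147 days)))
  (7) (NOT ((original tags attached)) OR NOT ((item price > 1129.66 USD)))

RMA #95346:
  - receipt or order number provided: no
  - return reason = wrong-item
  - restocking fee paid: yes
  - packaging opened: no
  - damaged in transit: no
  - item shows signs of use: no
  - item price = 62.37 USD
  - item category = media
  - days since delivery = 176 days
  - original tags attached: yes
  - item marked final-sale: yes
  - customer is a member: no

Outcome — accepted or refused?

Atomic conditions:
  item shows signs of use: no → false
  damaged in transit: no → false
  customer is a member: no → false
  restocking fee paid: yes → true
  item category ∈ {apparel, jewelry, perishable}: media is not in the set → false
  original tags attached: yes → true
  packaging opened: no → false
  item price ≥ 1358.89 USD: 62.37 ≥ 1358.89 is false
  NOT receipt or order number provided: no → true
  NOT item marked final-sale: yes → false
  days since delivery ≥ 162 days: 176 ≥ 162 is true
  return reason = other: wrong-item == other is false
  NOT packaging opened: no → true
  days since delivery < 124 days: 176 < 124 is false
  days since delivery between 4 days and 147 days: 176 in [4, 147] is false
  item price > 1129.66 USD: 62.37 > 1129.66 is false
Combine:
[1] false OR false OR false = false
[2.2] NOT false = true
[2] true OR true OR true = true
[3.1] NOT false = true
[3] true OR false = true
[4] true OR false = true
[5.1] NOT true = false
[5] false OR false OR true = true
[6.1] NOT false = true
[6.2] NOT false = true
[6.3] NOT false = true
[6] true OR true OR true = true
[7.1] NOT true = false
[7.2] NOT false = true
[7] false OR true = true
[root] false AND true AND true AND true AND true AND true AND true = false
Overall: false → refused

Refused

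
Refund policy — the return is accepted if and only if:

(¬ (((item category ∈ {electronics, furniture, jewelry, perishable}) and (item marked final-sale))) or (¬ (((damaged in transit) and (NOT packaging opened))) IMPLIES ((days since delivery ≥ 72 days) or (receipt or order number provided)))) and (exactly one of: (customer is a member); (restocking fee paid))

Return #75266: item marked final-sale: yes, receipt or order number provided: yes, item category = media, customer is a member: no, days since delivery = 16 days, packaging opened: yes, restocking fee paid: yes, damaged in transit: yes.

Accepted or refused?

Accepted

Atomic conditions:
  item category ∈ {electronics, furniture, jewelry, perishable}: media is not in the set → false
  item marked final-sale: yes → true
  damaged in transit: yes → true
  NOT packaging opened: yes → false
  days since delivery ≥ 72 days: 16 ≥ 72 is false
  receipt or order number provided: yes → true
  customer is a member: no → false
  restocking fee paid: yes → true
Combine:
[1.1.1] false AND true = false
[1.1] NOT false = true
[1.2.1.1] true AND false = false
[1.2.1] NOT false = true
[1.2.2] false OR true = true
[1.2] true → true = true
[1] true OR true = true
[2] exactly-one(false, true) = true
[root] true AND true = true
Overall: true → accepted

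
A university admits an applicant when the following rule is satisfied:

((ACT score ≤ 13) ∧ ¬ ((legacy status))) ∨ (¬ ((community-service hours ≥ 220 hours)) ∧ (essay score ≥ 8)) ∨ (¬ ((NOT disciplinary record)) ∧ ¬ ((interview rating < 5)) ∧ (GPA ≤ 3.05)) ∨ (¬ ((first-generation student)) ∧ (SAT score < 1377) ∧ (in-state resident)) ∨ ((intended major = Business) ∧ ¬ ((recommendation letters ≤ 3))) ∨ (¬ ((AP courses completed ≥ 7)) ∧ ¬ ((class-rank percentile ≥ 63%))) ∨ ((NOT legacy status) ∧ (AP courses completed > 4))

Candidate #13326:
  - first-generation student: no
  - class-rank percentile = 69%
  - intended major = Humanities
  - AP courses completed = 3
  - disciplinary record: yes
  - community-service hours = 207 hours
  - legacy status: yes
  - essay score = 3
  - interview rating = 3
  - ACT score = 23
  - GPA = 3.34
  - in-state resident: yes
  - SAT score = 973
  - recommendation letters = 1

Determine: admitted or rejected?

Atomic conditions:
  ACT score ≤ 13: 23 ≤ 13 is false
  legacy status: yes → true
  community-service hours ≥ 220 hours: 207 ≥ 220 is false
  essay score ≥ 8: 3 ≥ 8 is false
  NOT disciplinary record: yes → false
  interview rating < 5: 3 < 5 is true
  GPA ≤ 3.05: 3.34 ≤ 3.05 is false
  first-generation student: no → false
  SAT score < 1377: 973 < 1377 is true
  in-state resident: yes → true
  intended major = Business: Humanities == Business is false
  recommendation letters ≤ 3: 1 ≤ 3 is true
  AP courses completed ≥ 7: 3 ≥ 7 is false
  class-rank percentile ≥ 63%: 69 ≥ 63 is true
  NOT legacy status: yes → false
  AP courses completed > 4: 3 > 4 is false
Combine:
[1.2] NOT true = false
[1] false AND false = false
[2.1] NOT false = true
[2] true AND false = false
[3.1] NOT false = true
[3.2] NOT true = false
[3] true AND false AND false = false
[4.1] NOT false = true
[4] true AND true AND true = true
[5.2] NOT true = false
[5] false AND false = false
[6.1] NOT false = true
[6.2] NOT true = false
[6] true AND false = false
[7] false AND false = false
[root] false OR false OR false OR true OR false OR false OR false = true
Overall: true → admitted

Admitted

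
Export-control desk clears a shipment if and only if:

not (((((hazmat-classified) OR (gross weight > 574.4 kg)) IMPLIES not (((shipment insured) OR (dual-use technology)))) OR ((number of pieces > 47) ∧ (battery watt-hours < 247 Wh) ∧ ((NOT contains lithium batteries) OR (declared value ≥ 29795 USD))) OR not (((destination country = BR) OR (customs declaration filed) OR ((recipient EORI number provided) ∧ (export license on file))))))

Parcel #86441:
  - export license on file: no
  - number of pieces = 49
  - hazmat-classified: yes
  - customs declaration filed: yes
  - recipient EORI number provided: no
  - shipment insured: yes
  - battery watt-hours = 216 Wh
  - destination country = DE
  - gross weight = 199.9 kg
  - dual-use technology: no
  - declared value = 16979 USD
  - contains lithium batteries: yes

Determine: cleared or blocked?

Atomic conditions:
  hazmat-classified: yes → true
  gross weight > 574.4 kg: 199.9 > 574.4 is false
  shipment insured: yes → true
  dual-use technology: no → false
  number of pieces > 47: 49 > 47 is true
  battery watt-hours < 247 Wh: 216 < 247 is true
  NOT contains lithium batteries: yes → false
  declared value ≥ 29795 USD: 16979 ≥ 29795 is false
  destination country = BR: DE == BR is false
  customs declaration filed: yes → true
  recipient EORI number provided: no → false
  export license on file: no → false
Combine:
[1.1.1] true OR false = true
[1.1.2.1] true OR false = true
[1.1.2] NOT true = false
[1.1] true → false = false
[1.2.3] false OR false = false
[1.2] true AND true AND false = false
[1.3.1.3] false AND false = false
[1.3.1] false OR true OR false = true
[1.3] NOT true = false
[1] false OR false OR false = false
[root] NOT false = true
Overall: true → cleared

Cleared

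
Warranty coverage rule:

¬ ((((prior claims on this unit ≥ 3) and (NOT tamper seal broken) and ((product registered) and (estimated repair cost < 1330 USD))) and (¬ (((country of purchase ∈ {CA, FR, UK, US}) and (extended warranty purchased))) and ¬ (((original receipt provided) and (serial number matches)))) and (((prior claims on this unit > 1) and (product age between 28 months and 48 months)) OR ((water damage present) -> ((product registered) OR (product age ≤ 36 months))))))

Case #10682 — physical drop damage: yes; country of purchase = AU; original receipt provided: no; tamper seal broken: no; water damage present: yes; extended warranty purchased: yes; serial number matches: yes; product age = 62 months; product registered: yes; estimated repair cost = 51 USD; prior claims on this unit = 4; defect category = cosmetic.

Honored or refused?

Atomic conditions:
  prior claims on this unit ≥ 3: 4 ≥ 3 is true
  NOT tamper seal broken: no → true
  product registered: yes → true
  estimated repair cost < 1330 USD: 51 < 1330 is true
  country of purchase ∈ {CA, FR, UK, US}: AU is not in the set → false
  extended warranty purchased: yes → true
  original receipt provided: no → false
  serial number matches: yes → true
  prior claims on this unit > 1: 4 > 1 is true
  product age between 28 months and 48 months: 62 in [28, 48] is false
  water damage present: yes → true
  product age ≤ 36 months: 62 ≤ 36 is false
Combine:
[1.1.3] true AND true = true
[1.1] true AND true AND true = true
[1.2.1.1] false AND true = false
[1.2.1] NOT false = true
[1.2.2.1] false AND true = false
[1.2.2] NOT false = true
[1.2] true AND true = true
[1.3.1] true AND false = false
[1.3.2.2] true OR false = true
[1.3.2] true → true = true
[1.3] false OR true = true
[1] true AND true AND true = true
[root] NOT true = false
Overall: false → refused

Refused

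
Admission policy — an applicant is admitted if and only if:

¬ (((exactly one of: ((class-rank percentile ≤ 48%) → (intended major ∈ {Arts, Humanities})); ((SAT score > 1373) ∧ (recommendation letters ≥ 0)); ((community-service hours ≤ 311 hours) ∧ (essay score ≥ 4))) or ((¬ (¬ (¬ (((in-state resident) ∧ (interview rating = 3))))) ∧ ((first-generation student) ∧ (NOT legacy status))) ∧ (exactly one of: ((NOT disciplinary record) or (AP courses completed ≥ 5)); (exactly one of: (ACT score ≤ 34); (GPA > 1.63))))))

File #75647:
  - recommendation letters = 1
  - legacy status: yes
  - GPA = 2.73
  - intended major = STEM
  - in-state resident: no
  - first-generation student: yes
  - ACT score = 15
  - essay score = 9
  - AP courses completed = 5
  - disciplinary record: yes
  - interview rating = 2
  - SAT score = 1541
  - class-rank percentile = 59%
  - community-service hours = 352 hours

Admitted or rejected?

Admitted

Atomic conditions:
  class-rank percentile ≤ 48%: 59 ≤ 48 is false
  intended major ∈ {Arts, Humanities}: STEM is not in the set → false
  SAT score > 1373: 1541 > 1373 is true
  recommendation letters ≥ 0: 1 ≥ 0 is true
  community-service hours ≤ 311 hours: 352 ≤ 311 is false
  essay score ≥ 4: 9 ≥ 4 is true
  in-state resident: no → false
  interview rating = 3: 2 == 3 is false
  first-generation student: yes → true
  NOT legacy status: yes → false
  NOT disciplinary record: yes → false
  AP courses completed ≥ 5: 5 ≥ 5 is true
  ACT score ≤ 34: 15 ≤ 34 is true
  GPA > 1.63: 2.73 > 1.63 is true
Combine:
[1.1.1] false → false (antecedent false ⇒ implication holds) = true
[1.1.2] true AND true = true
[1.1.3] false AND true = false
[1.1] exactly-one(true, true, false) = false
[1.2.1.1.1.1.1] false AND false = false
[1.2.1.1.1.1] NOT false = true
[1.2.1.1.1] NOT true = false
[1.2.1.1] NOT false = true
[1.2.1.2] true AND false = false
[1.2.1] true AND false = false
[1.2.2.1] false OR true = true
[1.2.2.2] exactly-one(true, true) = false
[1.2.2] exactly-one(true, false) = true
[1.2] false AND true = false
[1] false OR false = false
[root] NOT false = true
Overall: true → admitted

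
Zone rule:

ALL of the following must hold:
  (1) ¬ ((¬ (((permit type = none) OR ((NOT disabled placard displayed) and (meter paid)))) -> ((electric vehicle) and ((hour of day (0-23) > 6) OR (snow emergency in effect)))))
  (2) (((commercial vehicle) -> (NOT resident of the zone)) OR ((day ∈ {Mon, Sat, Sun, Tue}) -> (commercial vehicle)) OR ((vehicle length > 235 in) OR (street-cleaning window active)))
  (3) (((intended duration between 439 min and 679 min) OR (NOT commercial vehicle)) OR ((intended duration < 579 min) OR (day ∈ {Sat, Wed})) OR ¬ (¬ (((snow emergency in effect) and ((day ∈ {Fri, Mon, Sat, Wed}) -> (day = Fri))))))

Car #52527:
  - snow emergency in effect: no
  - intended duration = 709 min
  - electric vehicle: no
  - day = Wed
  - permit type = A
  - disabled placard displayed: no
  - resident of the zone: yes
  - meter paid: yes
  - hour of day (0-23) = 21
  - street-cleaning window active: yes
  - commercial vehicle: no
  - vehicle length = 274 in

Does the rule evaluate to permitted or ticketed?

Ticketed

Atomic conditions:
  permit type = none: A == none is false
  NOT disabled placard displayed: no → true
  meter paid: yes → true
  electric vehicle: no → false
  hour of day (0-23) > 6: 21 > 6 is true
  snow emergency in effect: no → false
  commercial vehicle: no → false
  NOT resident of the zone: yes → false
  day ∈ {Mon, Sat, Sun, Tue}: Wed is not in the set → false
  vehicle length > 235 in: 274 > 235 is true
  street-cleaning window active: yes → true
  intended duration between 439 min and 679 min: 709 in [439, 679] is false
  NOT commercial vehicle: no → true
  intended duration < 579 min: 709 < 579 is false
  day ∈ {Sat, Wed}: Wed is in the set → true
  day ∈ {Fri, Mon, Sat, Wed}: Wed is in the set → true
  day = Fri: Wed == Fri is false
Combine:
[1.1.1.1.2] true AND true = true
[1.1.1.1] false OR true = true
[1.1.1] NOT true = false
[1.1.2.2] true OR false = true
[1.1.2] false AND true = false
[1.1] false → false (antecedent false ⇒ implication holds) = true
[1] NOT true = false
[2.1] false → false (antecedent false ⇒ implication holds) = true
[2.2] false → false (antecedent false ⇒ implication holds) = true
[2.3] true OR true = true
[2] true OR true OR true = true
[3.1] false OR true = true
[3.2] false OR true = true
[3.3.1.1.2] true → false = false
[3.3.1.1] false AND false = false
[3.3.1] NOT false = true
[3.3] NOT true = false
[3] true OR true OR false = true
[root] false AND true AND true = false
Overall: false → ticketed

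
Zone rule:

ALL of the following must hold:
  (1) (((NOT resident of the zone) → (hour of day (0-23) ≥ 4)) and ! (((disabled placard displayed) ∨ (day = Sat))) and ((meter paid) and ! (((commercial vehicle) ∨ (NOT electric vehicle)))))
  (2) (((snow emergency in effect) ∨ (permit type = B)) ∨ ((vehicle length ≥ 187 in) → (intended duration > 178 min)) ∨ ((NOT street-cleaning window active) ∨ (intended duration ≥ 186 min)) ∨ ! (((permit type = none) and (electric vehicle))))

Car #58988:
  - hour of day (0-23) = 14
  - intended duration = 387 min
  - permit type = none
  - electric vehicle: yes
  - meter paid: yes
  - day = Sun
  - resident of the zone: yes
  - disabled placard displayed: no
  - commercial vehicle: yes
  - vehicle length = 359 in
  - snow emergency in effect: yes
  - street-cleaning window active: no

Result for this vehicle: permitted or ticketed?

Atomic conditions:
  NOT resident of the zone: yes → false
  hour of day (0-23) ≥ 4: 14 ≥ 4 is true
  disabled placard displayed: no → false
  day = Sat: Sun == Sat is false
  meter paid: yes → true
  commercial vehicle: yes → true
  NOT electric vehicle: yes → false
  snow emergency in effect: yes → true
  permit type = B: none == B is false
  vehicle length ≥ 187 in: 359 ≥ 187 is true
  intended duration > 178 min: 387 > 178 is true
  NOT street-cleaning window active: no → true
  intended duration ≥ 186 min: 387 ≥ 186 is true
  permit type = none: none == none is true
  electric vehicle: yes → true
Combine:
[1.1] false → true (antecedent false ⇒ implication holds) = true
[1.2.1] false OR false = false
[1.2] NOT false = true
[1.3.2.1] true OR false = true
[1.3.2] NOT true = false
[1.3] true AND false = false
[1] true AND true AND false = false
[2.1] true OR false = true
[2.2] true → true = true
[2.3] true OR true = true
[2.4.1] true AND true = true
[2.4] NOT true = false
[2] true OR true OR true OR false = true
[root] false AND true = false
Overall: false → ticketed

Ticketed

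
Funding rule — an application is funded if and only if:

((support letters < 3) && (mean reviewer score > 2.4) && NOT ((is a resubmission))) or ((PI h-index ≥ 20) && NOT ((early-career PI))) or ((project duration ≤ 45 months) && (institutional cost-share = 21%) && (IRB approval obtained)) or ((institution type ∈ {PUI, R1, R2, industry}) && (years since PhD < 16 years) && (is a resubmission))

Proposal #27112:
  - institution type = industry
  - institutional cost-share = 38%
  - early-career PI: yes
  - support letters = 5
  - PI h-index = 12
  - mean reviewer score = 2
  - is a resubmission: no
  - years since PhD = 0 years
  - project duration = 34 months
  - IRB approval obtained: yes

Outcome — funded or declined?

Atomic conditions:
  support letters < 3: 5 < 3 is false
  mean reviewer score > 2.4: 2 > 2.4 is false
  is a resubmission: no → false
  PI h-index ≥ 20: 12 ≥ 20 is false
  early-career PI: yes → true
  project duration ≤ 45 months: 34 ≤ 45 is true
  institutional cost-share = 21%: 38 == 21 is false
  IRB approval obtained: yes → true
  institution type ∈ {PUI, R1, R2, industry}: industry is in the set → true
  years since PhD < 16 years: 0 < 16 is true
Combine:
[1.3] NOT false = true
[1] false AND false AND true = false
[2.2] NOT true = false
[2] false AND false = false
[3] true AND false AND true = false
[4] true AND true AND false = false
[root] false OR false OR false OR false = false
Overall: false → declined

Declined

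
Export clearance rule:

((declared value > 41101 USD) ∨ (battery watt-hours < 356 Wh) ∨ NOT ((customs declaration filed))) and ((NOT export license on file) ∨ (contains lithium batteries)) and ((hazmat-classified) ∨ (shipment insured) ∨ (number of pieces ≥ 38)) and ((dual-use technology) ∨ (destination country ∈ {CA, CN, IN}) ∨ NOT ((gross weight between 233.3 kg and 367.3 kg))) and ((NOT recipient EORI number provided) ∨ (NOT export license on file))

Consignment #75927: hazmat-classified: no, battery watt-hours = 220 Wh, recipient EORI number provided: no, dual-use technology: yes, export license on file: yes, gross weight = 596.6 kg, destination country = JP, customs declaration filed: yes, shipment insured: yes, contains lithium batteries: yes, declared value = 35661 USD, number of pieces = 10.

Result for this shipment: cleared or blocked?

Atomic conditions:
  declared value > 41101 USD: 35661 > 41101 is false
  battery watt-hours < 356 Wh: 220 < 356 is true
  customs declaration filed: yes → true
  NOT export license on file: yes → false
  contains lithium batteries: yes → true
  hazmat-classified: no → false
  shipment insured: yes → true
  number of pieces ≥ 38: 10 ≥ 38 is false
  dual-use technology: yes → true
  destination country ∈ {CA, CN, IN}: JP is not in the set → false
  gross weight between 233.3 kg and 367.3 kg: 596.6 in [233.3, 367.3] is false
  NOT recipient EORI number provided: no → true
Combine:
[1.3] NOT true = false
[1] false OR true OR false = true
[2] false OR true = true
[3] false OR true OR false = true
[4.3] NOT false = true
[4] true OR false OR true = true
[5] true OR false = true
[root] true AND true AND true AND true AND true = true
Overall: true → cleared

Cleared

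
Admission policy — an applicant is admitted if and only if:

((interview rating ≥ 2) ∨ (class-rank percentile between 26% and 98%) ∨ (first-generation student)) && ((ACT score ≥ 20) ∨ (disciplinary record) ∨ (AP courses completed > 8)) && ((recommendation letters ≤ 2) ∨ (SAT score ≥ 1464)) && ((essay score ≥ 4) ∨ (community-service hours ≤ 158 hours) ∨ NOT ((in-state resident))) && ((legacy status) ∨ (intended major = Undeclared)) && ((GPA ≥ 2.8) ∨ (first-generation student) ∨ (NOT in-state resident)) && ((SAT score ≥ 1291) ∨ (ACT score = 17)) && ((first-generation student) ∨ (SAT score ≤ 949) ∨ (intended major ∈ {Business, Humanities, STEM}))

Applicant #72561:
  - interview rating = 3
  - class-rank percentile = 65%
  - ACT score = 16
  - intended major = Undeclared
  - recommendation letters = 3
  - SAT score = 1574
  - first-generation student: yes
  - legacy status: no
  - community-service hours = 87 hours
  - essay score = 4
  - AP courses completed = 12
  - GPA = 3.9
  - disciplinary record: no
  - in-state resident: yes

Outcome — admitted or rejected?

Admitted

Atomic conditions:
  interview rating ≥ 2: 3 ≥ 2 is true
  class-rank percentile between 26% and 98%: 65 in [26, 98] is true
  first-generation student: yes → true
  ACT score ≥ 20: 16 ≥ 20 is false
  disciplinary record: no → false
  AP courses completed > 8: 12 > 8 is true
  recommendation letters ≤ 2: 3 ≤ 2 is false
  SAT score ≥ 1464: 1574 ≥ 1464 is true
  essay score ≥ 4: 4 ≥ 4 is true
  community-service hours ≤ 158 hours: 87 ≤ 158 is true
  in-state resident: yes → true
  legacy status: no → false
  intended major = Undeclared: Undeclared == Undeclared is true
  GPA ≥ 2.8: 3.9 ≥ 2.8 is true
  NOT in-state resident: yes → false
  SAT score ≥ 1291: 1574 ≥ 1291 is true
  ACT score = 17: 16 == 17 is false
  SAT score ≤ 949: 1574 ≤ 949 is false
  intended major ∈ {Business, Humanities, STEM}: Undeclared is not in the set → false
Combine:
[1] true OR true OR true = true
[2] false OR false OR true = true
[3] false OR true = true
[4.3] NOT true = false
[4] true OR true OR false = true
[5] false OR true = true
[6] true OR true OR false = true
[7] true OR false = true
[8] true OR false OR false = true
[root] true AND true AND true AND true AND true AND true AND true AND true = true
Overall: true → admitted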